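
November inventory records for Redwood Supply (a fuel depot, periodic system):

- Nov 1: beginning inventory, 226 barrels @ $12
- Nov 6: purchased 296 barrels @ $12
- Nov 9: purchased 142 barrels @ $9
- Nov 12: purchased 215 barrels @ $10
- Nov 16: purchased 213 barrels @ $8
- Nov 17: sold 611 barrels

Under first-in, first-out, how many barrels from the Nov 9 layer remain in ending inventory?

53

Nov 17, 611 sold [FIFO — oldest first]: 226 @ $12 + 296 @ $12 + 89 @ $9 = $7,065
Ending inventory: 53 @ $9 + 215 @ $10 + 213 @ $8 = $4,331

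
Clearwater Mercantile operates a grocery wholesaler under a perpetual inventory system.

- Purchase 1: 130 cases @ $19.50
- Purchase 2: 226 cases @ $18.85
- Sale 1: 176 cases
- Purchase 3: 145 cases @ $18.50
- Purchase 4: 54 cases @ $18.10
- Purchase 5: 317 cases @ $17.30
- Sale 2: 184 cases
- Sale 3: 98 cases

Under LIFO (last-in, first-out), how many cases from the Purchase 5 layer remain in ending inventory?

35

Sale 1 (176) [LIFO — newest first]: 176 @ $18.85 = $3,317.60
Sale 2 (184) [LIFO — newest first]: 184 @ $17.30 = $3,183.20
Sale 3 (98) [LIFO — newest first]: 98 @ $17.30 = $1,695.40
Total COGS = $3,317.60 + $3,183.20 + $1,695.40 = $8,196.20
Ending inventory: 130 @ $19.50 + 50 @ $18.85 + 145 @ $18.50 + 54 @ $18.10 + 35 @ $17.30 = $7,742.90
Check: goods available $15,939.10 = COGS $8,196.20 + ending $7,742.90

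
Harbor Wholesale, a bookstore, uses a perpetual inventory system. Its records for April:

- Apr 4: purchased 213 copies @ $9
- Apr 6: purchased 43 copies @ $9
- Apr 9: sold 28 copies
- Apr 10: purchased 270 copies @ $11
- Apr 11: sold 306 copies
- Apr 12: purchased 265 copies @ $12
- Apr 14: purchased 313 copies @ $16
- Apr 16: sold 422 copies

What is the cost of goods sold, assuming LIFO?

COGS = $9,862

Apr 9, 28 sold [LIFO — newest first]: 28 @ $9 = $252
Apr 11, 306 sold [LIFO — newest first]: 270 @ $11 + 15 @ $9 + 21 @ $9 = $3,294
Apr 16, 422 sold [LIFO — newest first]: 313 @ $16 + 109 @ $12 = $6,316
Total COGS = $252 + $3,294 + $6,316 = $9,862
Ending inventory: 192 @ $9 + 156 @ $12 = $3,600
Check: goods available $13,462 = COGS $9,862 + ending $3,600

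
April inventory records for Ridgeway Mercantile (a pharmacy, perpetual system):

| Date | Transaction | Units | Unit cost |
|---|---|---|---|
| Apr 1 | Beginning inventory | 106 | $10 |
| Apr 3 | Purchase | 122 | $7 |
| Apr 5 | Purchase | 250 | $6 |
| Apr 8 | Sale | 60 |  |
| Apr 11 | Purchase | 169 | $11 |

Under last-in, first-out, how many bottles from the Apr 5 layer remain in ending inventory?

190

Apr 8, 60 sold [LIFO — newest first]: 60 @ $6 = $360
Ending inventory: 106 @ $10 + 122 @ $7 + 190 @ $6 + 169 @ $11 = $4,913
Check: goods available $5,273 = COGS $360 + ending $4,913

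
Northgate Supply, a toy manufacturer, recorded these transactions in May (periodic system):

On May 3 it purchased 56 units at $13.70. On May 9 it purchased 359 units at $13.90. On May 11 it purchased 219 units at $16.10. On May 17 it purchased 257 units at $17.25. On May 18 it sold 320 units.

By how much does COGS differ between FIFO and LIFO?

$1,010.75

FIFO COGS: 56 @ $13.70 + 264 @ $13.90 = $4,436.80
LIFO COGS: 257 @ $17.25 + 63 @ $16.10 = $5,447.55
Difference = |$4,436.80 − $5,447.55| = $1,010.75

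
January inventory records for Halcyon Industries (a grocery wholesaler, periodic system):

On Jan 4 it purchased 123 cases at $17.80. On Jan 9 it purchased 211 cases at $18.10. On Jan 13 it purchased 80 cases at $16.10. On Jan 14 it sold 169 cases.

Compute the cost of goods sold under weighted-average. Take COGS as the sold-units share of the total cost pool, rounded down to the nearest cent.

Jan 14, sell 169: 169/414 × $7,296.50 → $2,978.52
Ending inventory (cost pool remaining) = $4,317.98

COGS = $2,978.52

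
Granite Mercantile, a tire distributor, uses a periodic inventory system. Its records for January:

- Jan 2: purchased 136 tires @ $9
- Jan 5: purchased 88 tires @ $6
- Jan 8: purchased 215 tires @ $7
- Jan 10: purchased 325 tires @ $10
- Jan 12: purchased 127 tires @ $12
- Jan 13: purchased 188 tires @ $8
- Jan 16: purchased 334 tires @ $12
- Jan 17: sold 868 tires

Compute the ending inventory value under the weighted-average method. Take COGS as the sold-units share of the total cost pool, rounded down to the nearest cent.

Jan 17, sell 868: 868/1413 × $13,543.00 → $8,319.40
Ending inventory (cost pool remaining) = $5,223.60
Check: goods available $13,543.00 = COGS $8,319.40 + ending $5,223.60

Ending inventory = $5,223.60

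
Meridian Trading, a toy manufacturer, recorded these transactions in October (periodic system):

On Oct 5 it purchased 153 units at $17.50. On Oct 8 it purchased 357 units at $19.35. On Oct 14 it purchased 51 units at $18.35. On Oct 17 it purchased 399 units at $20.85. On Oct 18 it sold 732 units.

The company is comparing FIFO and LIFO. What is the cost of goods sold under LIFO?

COGS = $14,711.70

FIFO COGS: 153 @ $17.50 + 357 @ $19.35 + 51 @ $18.35 + 171 @ $20.85 = $14,086.65
LIFO COGS: 399 @ $20.85 + 51 @ $18.35 + 282 @ $19.35 = $14,711.70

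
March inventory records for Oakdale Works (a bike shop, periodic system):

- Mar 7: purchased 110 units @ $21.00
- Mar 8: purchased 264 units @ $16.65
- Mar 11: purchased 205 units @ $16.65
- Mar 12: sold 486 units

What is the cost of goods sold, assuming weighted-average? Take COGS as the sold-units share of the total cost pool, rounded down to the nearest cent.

Mar 12, sell 486: 486/579 × $10,118.85 → $8,493.54
Ending inventory (cost pool remaining) = $1,625.31
Check: goods available $10,118.85 = COGS $8,493.54 + ending $1,625.31

COGS = $8,493.54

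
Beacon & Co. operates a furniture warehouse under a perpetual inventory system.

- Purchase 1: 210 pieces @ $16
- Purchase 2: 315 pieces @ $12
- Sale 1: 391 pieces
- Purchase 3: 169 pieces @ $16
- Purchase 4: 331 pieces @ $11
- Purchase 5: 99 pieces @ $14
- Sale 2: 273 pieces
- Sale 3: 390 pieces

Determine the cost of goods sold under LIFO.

COGS = $13,751

Sale 1 (391) [LIFO — newest first]: 315 @ $12 + 76 @ $16 = $4,996
Sale 2 (273) [LIFO — newest first]: 99 @ $14 + 174 @ $11 = $3,300
Sale 3 (390) [LIFO — newest first]: 157 @ $11 + 169 @ $16 + 64 @ $16 = $5,455
Total COGS = $4,996 + $3,300 + $5,455 = $13,751
Ending inventory: 70 @ $16 = $1,120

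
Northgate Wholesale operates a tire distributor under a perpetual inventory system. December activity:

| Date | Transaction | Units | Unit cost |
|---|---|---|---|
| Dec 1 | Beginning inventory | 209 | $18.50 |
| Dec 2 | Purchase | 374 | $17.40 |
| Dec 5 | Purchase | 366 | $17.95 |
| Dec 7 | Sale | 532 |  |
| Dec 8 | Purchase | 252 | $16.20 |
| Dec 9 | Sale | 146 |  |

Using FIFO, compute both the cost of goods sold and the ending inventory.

Dec 7, 532 sold [FIFO — oldest first]: 209 @ $18.50 + 323 @ $17.40 = $9,486.70
Dec 9, 146 sold [FIFO — oldest first]: 51 @ $17.40 + 95 @ $17.95 = $2,592.65
Total COGS = $9,486.70 + $2,592.65 = $12,079.35
Ending inventory: 271 @ $17.95 + 252 @ $16.20 = $8,946.85

COGS = $12,079.35; ending inventory = $8,946.85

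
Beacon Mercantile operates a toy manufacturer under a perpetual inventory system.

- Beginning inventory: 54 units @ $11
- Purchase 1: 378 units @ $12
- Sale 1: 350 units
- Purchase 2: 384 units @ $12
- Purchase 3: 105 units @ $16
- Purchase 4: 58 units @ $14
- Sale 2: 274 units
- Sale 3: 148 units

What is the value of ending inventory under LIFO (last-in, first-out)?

Sale 1 (350) [LIFO — newest first]: 350 @ $12 = $4,200
Sale 2 (274) [LIFO — newest first]: 58 @ $14 + 105 @ $16 + 111 @ $12 = $3,824
Sale 3 (148) [LIFO — newest first]: 148 @ $12 = $1,776
Total COGS = $4,200 + $3,824 + $1,776 = $9,800
Ending inventory: 54 @ $11 + 28 @ $12 + 125 @ $12 = $2,430

Ending inventory = $2,430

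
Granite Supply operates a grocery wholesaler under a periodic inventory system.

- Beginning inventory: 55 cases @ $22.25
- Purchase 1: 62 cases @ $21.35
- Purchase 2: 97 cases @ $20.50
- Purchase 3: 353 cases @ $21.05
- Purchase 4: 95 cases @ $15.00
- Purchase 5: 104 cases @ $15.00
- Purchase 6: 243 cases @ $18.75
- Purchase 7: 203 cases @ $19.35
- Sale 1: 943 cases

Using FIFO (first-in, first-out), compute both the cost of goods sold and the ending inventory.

COGS = $18,270.35; ending inventory = $5,165.55

Sale 1 (943) [FIFO — oldest first]: 55 @ $22.25 + 62 @ $21.35 + 97 @ $20.50 + 353 @ $21.05 + 95 @ $15.00 + 104 @ $15.00 + 177 @ $18.75 = $18,270.35
Ending inventory: 66 @ $18.75 + 203 @ $19.35 = $5,165.55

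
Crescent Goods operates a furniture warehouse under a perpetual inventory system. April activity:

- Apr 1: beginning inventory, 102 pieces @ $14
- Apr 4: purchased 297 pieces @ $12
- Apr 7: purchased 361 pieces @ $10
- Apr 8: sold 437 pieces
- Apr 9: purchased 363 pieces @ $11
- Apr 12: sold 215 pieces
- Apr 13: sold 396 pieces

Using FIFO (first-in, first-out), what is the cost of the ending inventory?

Ending inventory = $825

Apr 8, 437 sold [FIFO — oldest first]: 102 @ $14 + 297 @ $12 + 38 @ $10 = $5,372
Apr 12, 215 sold [FIFO — oldest first]: 215 @ $10 = $2,150
Apr 13, 396 sold [FIFO — oldest first]: 108 @ $10 + 288 @ $11 = $4,248
Total COGS = $5,372 + $2,150 + $4,248 = $11,770
Ending inventory: 75 @ $11 = $825
Check: goods available $12,595 = COGS $11,770 + ending $825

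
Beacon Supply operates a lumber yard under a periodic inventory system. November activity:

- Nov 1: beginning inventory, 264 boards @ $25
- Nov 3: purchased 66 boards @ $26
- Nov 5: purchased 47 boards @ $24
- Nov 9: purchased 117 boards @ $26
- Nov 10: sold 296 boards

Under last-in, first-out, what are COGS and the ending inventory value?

COGS = $7,536; ending inventory = $4,950

Nov 10, 296 sold [LIFO — newest first]: 117 @ $26 + 47 @ $24 + 66 @ $26 + 66 @ $25 = $7,536
Ending inventory: 198 @ $25 = $4,950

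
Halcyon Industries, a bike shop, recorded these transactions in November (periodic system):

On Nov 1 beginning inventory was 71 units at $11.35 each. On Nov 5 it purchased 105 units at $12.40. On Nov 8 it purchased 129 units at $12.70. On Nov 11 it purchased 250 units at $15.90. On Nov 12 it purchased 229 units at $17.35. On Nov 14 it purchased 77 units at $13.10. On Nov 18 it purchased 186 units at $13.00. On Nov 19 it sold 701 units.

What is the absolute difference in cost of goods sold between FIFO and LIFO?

FIFO COGS: 71 @ $11.35 + 105 @ $12.40 + 129 @ $12.70 + 250 @ $15.90 + 146 @ $17.35 = $10,254.25
LIFO COGS: 186 @ $13.00 + 77 @ $13.10 + 229 @ $17.35 + 209 @ $15.90 = $10,722.95
Difference = |$10,254.25 − $10,722.95| = $468.70

$468.70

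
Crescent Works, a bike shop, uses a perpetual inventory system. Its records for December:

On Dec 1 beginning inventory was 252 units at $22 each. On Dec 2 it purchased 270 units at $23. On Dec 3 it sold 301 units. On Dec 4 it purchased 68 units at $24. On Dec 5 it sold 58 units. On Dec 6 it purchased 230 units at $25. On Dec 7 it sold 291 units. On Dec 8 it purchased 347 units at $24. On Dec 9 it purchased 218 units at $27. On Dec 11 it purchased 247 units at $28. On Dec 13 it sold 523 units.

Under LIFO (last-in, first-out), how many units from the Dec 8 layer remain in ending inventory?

289

Dec 3, 301 sold [LIFO — newest first]: 270 @ $23 + 31 @ $22 = $6,892
Dec 5, 58 sold [LIFO — newest first]: 58 @ $24 = $1,392
Dec 7, 291 sold [LIFO — newest first]: 230 @ $25 + 10 @ $24 + 51 @ $22 = $7,112
Dec 13, 523 sold [LIFO — newest first]: 247 @ $28 + 218 @ $27 + 58 @ $24 = $14,194
Total COGS = $6,892 + $1,392 + $7,112 + $14,194 = $29,590
Ending inventory: 170 @ $22 + 289 @ $24 = $10,676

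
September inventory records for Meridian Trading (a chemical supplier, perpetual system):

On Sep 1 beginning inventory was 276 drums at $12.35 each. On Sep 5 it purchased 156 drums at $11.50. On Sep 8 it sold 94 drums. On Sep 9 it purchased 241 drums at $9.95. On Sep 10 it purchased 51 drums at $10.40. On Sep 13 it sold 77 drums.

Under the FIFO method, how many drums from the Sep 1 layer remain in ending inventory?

Sep 8, 94 sold [FIFO — oldest first]: 94 @ $12.35 = $1,160.90
Sep 13, 77 sold [FIFO — oldest first]: 77 @ $12.35 = $950.95
Total COGS = $1,160.90 + $950.95 = $2,111.85
Ending inventory: 105 @ $12.35 + 156 @ $11.50 + 241 @ $9.95 + 51 @ $10.40 = $6,019.10
Check: goods available $8,130.95 = COGS $2,111.85 + ending $6,019.10

105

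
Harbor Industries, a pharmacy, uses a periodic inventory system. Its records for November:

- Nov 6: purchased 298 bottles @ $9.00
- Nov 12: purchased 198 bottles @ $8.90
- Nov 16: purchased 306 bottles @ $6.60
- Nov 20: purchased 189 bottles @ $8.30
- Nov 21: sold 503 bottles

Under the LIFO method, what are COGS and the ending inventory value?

COGS = $3,659.50; ending inventory = $4,373.00

Nov 21, 503 sold [LIFO — newest first]: 189 @ $8.30 + 306 @ $6.60 + 8 @ $8.90 = $3,659.50
Ending inventory: 298 @ $9.00 + 190 @ $8.90 = $4,373.00
Check: goods available $8,032.50 = COGS $3,659.50 + ending $4,373.00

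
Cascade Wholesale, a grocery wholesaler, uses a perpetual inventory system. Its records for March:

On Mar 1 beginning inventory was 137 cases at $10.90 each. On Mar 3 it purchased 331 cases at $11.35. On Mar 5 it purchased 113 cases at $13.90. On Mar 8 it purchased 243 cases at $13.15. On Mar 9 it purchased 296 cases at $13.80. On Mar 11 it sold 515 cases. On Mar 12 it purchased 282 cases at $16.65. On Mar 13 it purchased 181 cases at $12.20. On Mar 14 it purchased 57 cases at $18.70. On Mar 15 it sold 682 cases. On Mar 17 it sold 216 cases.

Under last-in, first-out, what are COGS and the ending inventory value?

Mar 11, 515 sold [LIFO — newest first]: 296 @ $13.80 + 219 @ $13.15 = $6,964.65
Mar 15, 682 sold [LIFO — newest first]: 57 @ $18.70 + 181 @ $12.20 + 282 @ $16.65 + 24 @ $13.15 + 113 @ $13.90 + 25 @ $11.35 = $10,139.45
Mar 17, 216 sold [LIFO — newest first]: 216 @ $11.35 = $2,451.60
Total COGS = $6,964.65 + $10,139.45 + $2,451.60 = $19,555.70
Ending inventory: 137 @ $10.90 + 90 @ $11.35 = $2,514.80

COGS = $19,555.70; ending inventory = $2,514.80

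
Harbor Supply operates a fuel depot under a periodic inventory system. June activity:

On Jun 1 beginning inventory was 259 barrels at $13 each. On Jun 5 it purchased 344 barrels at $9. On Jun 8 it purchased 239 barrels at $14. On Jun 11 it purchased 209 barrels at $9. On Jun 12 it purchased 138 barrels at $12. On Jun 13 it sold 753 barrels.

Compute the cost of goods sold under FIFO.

Jun 13, 753 sold [FIFO — oldest first]: 259 @ $13 + 344 @ $9 + 150 @ $14 = $8,563
Ending inventory: 89 @ $14 + 209 @ $9 + 138 @ $12 = $4,783

COGS = $8,563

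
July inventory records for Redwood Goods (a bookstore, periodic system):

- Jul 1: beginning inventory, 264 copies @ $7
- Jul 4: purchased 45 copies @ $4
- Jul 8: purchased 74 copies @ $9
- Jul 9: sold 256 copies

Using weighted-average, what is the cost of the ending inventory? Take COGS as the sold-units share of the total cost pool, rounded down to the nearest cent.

Ending inventory = $893.32

Jul 9, sell 256: 256/383 × $2,694.00 → $1,800.68
Ending inventory (cost pool remaining) = $893.32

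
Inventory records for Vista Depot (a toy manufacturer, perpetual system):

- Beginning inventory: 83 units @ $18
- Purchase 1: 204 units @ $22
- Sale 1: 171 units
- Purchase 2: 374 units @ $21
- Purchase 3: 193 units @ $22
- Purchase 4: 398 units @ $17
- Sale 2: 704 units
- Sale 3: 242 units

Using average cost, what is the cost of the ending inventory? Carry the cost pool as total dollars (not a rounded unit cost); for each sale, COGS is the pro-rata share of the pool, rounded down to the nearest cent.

Ending inventory = $2,658.02

After Beginning: 83 on hand, pool $1,494.00 (≈ $18.0000 each)
After Purchase 1: 287 on hand, pool $5,982.00 (≈ $20.8432 each)
Sale 1, sell 171: 171/287 × $5,982.00 → $3,564.18
After Purchase 2: 490 on hand, pool $10,271.82 (≈ $20.9629 each)
After Purchase 3: 683 on hand, pool $14,517.82 (≈ $21.2560 each)
After Purchase 4: 1081 on hand, pool $21,283.82 (≈ $19.6890 each)
Sale 2, sell 704: 704/1081 × $21,283.82 → $13,861.06
Sale 3, sell 242: 242/377 × $7,422.76 → $4,764.74
Total COGS = $3,564.18 + $13,861.06 + $4,764.74 = $22,189.98
Ending inventory (cost pool remaining) = $2,658.02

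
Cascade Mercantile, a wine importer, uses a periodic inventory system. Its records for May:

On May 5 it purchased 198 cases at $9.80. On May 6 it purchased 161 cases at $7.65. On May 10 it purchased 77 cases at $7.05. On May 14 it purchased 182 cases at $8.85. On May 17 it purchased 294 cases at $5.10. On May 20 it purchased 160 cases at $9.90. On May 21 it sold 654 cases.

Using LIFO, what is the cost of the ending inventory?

Ending inventory = $3,588.00

May 21, 654 sold [LIFO — newest first]: 160 @ $9.90 + 294 @ $5.10 + 182 @ $8.85 + 18 @ $7.05 = $4,821.00
Ending inventory: 198 @ $9.80 + 161 @ $7.65 + 59 @ $7.05 = $3,588.00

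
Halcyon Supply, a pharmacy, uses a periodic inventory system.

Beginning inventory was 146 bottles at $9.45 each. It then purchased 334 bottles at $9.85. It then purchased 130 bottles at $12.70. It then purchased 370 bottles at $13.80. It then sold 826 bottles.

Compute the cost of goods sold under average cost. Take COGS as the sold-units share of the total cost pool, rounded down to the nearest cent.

COGS = $9,630.99

Sale 1, sell 826: 826/980 × $11,426.60 → $9,630.99
Ending inventory (cost pool remaining) = $1,795.61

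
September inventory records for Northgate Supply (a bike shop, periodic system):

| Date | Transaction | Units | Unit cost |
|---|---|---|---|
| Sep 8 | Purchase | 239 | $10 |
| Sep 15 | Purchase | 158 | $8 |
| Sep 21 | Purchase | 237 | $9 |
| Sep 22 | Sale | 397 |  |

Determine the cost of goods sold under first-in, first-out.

Sep 22, 397 sold [FIFO — oldest first]: 239 @ $10 + 158 @ $8 = $3,654
Ending inventory: 237 @ $9 = $2,133

COGS = $3,654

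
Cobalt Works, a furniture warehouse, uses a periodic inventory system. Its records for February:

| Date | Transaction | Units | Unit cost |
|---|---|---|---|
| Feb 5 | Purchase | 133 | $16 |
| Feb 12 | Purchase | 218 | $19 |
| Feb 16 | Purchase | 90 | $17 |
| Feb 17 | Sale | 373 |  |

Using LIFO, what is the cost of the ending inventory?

Feb 17, 373 sold [LIFO — newest first]: 90 @ $17 + 218 @ $19 + 65 @ $16 = $6,712
Ending inventory: 68 @ $16 = $1,088

Ending inventory = $1,088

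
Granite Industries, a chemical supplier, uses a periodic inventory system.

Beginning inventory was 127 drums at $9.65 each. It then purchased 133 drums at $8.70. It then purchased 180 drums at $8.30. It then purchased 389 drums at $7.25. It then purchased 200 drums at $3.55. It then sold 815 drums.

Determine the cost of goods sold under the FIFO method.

COGS = $6,595.40

Sale 1 (815) [FIFO — oldest first]: 127 @ $9.65 + 133 @ $8.70 + 180 @ $8.30 + 375 @ $7.25 = $6,595.40
Ending inventory: 14 @ $7.25 + 200 @ $3.55 = $811.50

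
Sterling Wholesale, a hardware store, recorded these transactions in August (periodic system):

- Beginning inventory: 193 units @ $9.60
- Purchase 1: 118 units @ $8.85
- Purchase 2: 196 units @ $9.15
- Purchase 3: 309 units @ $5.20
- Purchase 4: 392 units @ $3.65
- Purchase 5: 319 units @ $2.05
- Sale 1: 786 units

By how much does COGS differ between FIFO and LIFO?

$3,666.55

FIFO COGS: 193 @ $9.60 + 118 @ $8.85 + 196 @ $9.15 + 279 @ $5.20 = $6,141.30
LIFO COGS: 319 @ $2.05 + 392 @ $3.65 + 75 @ $5.20 = $2,474.75
Difference = |$6,141.30 − $2,474.75| = $3,666.55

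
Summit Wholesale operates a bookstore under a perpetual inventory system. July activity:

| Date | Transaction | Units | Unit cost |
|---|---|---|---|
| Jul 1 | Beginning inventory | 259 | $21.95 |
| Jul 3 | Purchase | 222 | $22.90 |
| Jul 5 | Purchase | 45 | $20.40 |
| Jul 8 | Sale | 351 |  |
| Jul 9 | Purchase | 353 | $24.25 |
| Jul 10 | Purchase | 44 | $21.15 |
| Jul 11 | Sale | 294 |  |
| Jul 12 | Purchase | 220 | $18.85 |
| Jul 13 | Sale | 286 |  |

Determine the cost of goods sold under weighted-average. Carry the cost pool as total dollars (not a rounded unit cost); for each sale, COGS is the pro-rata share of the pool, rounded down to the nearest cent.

COGS = $20,791.21

After Jul 1: 259 on hand, pool $5,685.05 (≈ $21.9500 each)
After Jul 3: 481 on hand, pool $10,768.85 (≈ $22.3885 each)
After Jul 5: 526 on hand, pool $11,686.85 (≈ $22.2183 each)
Jul 8, sell 351: 351/526 × $11,686.85 → $7,798.63
After Jul 9: 528 on hand, pool $12,448.47 (≈ $23.5766 each)
After Jul 10: 572 on hand, pool $13,379.07 (≈ $23.3900 each)
Jul 11, sell 294: 294/572 × $13,379.07 → $6,876.65
After Jul 12: 498 on hand, pool $10,649.42 (≈ $21.3844 each)
Jul 13, sell 286: 286/498 × $10,649.42 → $6,115.93
Total COGS = $7,798.63 + $6,876.65 + $6,115.93 = $20,791.21
Ending inventory (cost pool remaining) = $4,533.49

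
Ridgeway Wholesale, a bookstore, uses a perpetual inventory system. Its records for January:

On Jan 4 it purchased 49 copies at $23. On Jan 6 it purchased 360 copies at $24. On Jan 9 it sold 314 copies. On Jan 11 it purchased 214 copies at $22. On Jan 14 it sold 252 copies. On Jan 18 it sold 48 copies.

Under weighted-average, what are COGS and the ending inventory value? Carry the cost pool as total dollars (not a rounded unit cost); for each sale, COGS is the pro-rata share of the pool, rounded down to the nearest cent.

COGS = $14,271.79; ending inventory = $203.21

After Jan 4: 49 on hand, pool $1,127.00 (≈ $23.0000 each)
After Jan 6: 409 on hand, pool $9,767.00 (≈ $23.8802 each)
Jan 9, sell 314: 314/409 × $9,767.00 → $7,498.38
After Jan 11: 309 on hand, pool $6,976.62 (≈ $22.5781 each)
Jan 14, sell 252: 252/309 × $6,976.62 → $5,689.67
Jan 18, sell 48: 48/57 × $1,286.95 → $1,083.74
Total COGS = $7,498.38 + $5,689.67 + $1,083.74 = $14,271.79
Ending inventory (cost pool remaining) = $203.21
Check: goods available $14,475.00 = COGS $14,271.79 + ending $203.21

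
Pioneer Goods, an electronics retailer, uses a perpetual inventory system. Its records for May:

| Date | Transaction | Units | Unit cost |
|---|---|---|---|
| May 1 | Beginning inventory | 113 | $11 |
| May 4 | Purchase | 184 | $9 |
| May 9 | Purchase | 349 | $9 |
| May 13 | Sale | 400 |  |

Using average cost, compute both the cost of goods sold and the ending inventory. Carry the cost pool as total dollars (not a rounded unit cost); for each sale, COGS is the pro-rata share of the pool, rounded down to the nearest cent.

COGS = $3,739.93; ending inventory = $2,300.07

After May 1: 113 on hand, pool $1,243.00 (≈ $11.0000 each)
After May 4: 297 on hand, pool $2,899.00 (≈ $9.7609 each)
After May 9: 646 on hand, pool $6,040.00 (≈ $9.3498 each)
May 13, sell 400: 400/646 × $6,040.00 → $3,739.93
Ending inventory (cost pool remaining) = $2,300.07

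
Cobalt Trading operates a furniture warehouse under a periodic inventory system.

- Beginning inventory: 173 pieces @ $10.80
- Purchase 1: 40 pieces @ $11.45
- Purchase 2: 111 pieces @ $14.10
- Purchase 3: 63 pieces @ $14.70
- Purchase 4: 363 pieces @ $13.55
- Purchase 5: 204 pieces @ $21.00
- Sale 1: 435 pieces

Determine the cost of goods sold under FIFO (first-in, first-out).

Sale 1 (435) [FIFO — oldest first]: 173 @ $10.80 + 40 @ $11.45 + 111 @ $14.10 + 63 @ $14.70 + 48 @ $13.55 = $5,468.00
Ending inventory: 315 @ $13.55 + 204 @ $21.00 = $8,552.25
Check: goods available $14,020.25 = COGS $5,468.00 + ending $8,552.25

COGS = $5,468.00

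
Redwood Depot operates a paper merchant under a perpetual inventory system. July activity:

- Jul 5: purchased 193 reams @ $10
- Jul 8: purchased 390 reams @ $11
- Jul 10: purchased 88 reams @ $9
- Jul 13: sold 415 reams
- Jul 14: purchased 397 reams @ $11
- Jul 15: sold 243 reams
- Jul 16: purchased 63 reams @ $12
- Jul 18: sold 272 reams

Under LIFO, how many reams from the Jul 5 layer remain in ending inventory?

Jul 13, 415 sold [LIFO — newest first]: 88 @ $9 + 327 @ $11 = $4,389
Jul 15, 243 sold [LIFO — newest first]: 243 @ $11 = $2,673
Jul 18, 272 sold [LIFO — newest first]: 63 @ $12 + 154 @ $11 + 55 @ $11 = $3,055
Total COGS = $4,389 + $2,673 + $3,055 = $10,117
Ending inventory: 193 @ $10 + 8 @ $11 = $2,018

193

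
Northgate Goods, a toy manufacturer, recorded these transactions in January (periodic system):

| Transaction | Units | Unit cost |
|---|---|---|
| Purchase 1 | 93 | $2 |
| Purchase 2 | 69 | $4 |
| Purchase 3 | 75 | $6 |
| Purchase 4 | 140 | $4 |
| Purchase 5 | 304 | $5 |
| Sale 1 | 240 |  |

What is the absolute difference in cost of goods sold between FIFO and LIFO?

FIFO COGS: 93 @ $2 + 69 @ $4 + 75 @ $6 + 3 @ $4 = $924
LIFO COGS: 240 @ $5 = $1,200
Difference = |$924 − $1,200| = $276

$276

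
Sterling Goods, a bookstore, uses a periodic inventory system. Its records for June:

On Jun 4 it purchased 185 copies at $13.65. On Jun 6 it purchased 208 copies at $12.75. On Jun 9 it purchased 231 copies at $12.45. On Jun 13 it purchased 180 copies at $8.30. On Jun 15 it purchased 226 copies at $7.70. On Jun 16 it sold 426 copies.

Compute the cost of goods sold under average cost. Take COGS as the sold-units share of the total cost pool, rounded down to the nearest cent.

COGS = $4,668.38

Jun 16, sell 426: 426/1030 × $11,287.40 → $4,668.38
Ending inventory (cost pool remaining) = $6,619.02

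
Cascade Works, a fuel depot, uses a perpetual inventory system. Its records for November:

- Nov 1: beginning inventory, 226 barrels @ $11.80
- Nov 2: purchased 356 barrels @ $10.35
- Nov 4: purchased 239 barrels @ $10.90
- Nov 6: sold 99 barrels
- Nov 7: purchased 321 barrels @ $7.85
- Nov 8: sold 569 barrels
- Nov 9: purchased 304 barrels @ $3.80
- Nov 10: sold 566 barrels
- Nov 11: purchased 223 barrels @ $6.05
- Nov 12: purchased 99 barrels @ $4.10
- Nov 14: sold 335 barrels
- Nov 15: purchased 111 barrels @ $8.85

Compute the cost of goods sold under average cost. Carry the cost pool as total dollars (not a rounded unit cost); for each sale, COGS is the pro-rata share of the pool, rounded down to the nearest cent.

COGS = $13,135.47

After Nov 1: 226 on hand, pool $2,666.80 (≈ $11.8000 each)
After Nov 2: 582 on hand, pool $6,351.40 (≈ $10.9131 each)
After Nov 4: 821 on hand, pool $8,956.50 (≈ $10.9093 each)
Nov 6, sell 99: 99/821 × $8,956.50 → $1,080.01
After Nov 7: 1043 on hand, pool $10,396.34 (≈ $9.9677 each)
Nov 8, sell 569: 569/1043 × $10,396.34 → $5,671.63
After Nov 9: 778 on hand, pool $5,879.91 (≈ $7.5577 each)
Nov 10, sell 566: 566/778 × $5,879.91 → $4,277.67
After Nov 11: 435 on hand, pool $2,951.39 (≈ $6.7848 each)
After Nov 12: 534 on hand, pool $3,357.29 (≈ $6.2871 each)
Nov 14, sell 335: 335/534 × $3,357.29 → $2,106.16
After Nov 15: 310 on hand, pool $2,233.48 (≈ $7.2048 each)
Total COGS = $1,080.01 + $5,671.63 + $4,277.67 + $2,106.16 = $13,135.47
Ending inventory (cost pool remaining) = $2,233.48
Check: goods available $15,368.95 = COGS $13,135.47 + ending $2,233.48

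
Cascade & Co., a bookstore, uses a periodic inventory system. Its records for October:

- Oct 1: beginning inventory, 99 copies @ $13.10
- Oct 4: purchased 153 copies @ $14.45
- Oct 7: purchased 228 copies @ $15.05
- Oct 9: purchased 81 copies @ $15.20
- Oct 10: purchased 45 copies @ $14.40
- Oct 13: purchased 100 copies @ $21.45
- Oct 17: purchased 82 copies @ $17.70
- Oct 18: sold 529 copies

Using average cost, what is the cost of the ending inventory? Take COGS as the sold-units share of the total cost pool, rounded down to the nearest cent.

Ending inventory = $4,080.49

Oct 18, sell 529: 529/788 × $12,414.75 → $8,334.26
Ending inventory (cost pool remaining) = $4,080.49
Check: goods available $12,414.75 = COGS $8,334.26 + ending $4,080.49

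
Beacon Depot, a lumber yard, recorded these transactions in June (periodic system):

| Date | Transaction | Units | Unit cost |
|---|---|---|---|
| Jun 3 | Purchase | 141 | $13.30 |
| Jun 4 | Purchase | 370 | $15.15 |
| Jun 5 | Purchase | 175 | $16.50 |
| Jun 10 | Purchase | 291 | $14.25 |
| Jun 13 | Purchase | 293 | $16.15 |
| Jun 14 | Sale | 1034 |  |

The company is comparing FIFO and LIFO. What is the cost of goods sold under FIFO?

COGS = $15,435.60

FIFO COGS: 141 @ $13.30 + 370 @ $15.15 + 175 @ $16.50 + 291 @ $14.25 + 57 @ $16.15 = $15,435.60
LIFO COGS: 293 @ $16.15 + 291 @ $14.25 + 175 @ $16.50 + 275 @ $15.15 = $15,932.45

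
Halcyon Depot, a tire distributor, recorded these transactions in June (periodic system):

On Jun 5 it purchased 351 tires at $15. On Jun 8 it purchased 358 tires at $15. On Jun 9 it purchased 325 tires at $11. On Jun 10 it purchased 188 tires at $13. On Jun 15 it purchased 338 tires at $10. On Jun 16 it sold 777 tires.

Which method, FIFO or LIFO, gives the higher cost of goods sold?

FIFO

FIFO COGS: 351 @ $15 + 358 @ $15 + 68 @ $11 = $11,383
LIFO COGS: 338 @ $10 + 188 @ $13 + 251 @ $11 = $8,585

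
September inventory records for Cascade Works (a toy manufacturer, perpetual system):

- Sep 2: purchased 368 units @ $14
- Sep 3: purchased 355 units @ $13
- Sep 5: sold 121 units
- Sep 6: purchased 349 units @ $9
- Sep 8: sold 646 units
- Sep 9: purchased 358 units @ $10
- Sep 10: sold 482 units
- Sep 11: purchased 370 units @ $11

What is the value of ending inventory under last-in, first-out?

Ending inventory = $6,604

Sep 5, 121 sold [LIFO — newest first]: 121 @ $13 = $1,573
Sep 8, 646 sold [LIFO — newest first]: 349 @ $9 + 234 @ $13 + 63 @ $14 = $7,065
Sep 10, 482 sold [LIFO — newest first]: 358 @ $10 + 124 @ $14 = $5,316
Total COGS = $1,573 + $7,065 + $5,316 = $13,954
Ending inventory: 181 @ $14 + 370 @ $11 = $6,604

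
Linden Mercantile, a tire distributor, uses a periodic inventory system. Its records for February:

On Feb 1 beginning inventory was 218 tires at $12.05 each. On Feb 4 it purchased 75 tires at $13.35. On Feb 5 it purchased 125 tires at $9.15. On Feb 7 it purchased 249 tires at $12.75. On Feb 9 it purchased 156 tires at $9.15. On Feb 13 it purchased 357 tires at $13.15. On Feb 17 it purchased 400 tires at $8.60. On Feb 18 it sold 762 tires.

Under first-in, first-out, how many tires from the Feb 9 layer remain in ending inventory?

Feb 18, 762 sold [FIFO — oldest first]: 218 @ $12.05 + 75 @ $13.35 + 125 @ $9.15 + 249 @ $12.75 + 95 @ $9.15 = $8,815.90
Ending inventory: 61 @ $9.15 + 357 @ $13.15 + 400 @ $8.60 = $8,692.70

61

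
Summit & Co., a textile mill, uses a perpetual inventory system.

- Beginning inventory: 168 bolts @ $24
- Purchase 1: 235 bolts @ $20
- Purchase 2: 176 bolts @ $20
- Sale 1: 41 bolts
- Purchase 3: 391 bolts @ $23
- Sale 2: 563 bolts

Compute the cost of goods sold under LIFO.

COGS = $13,253

Sale 1 (41) [LIFO — newest first]: 41 @ $20 = $820
Sale 2 (563) [LIFO — newest first]: 391 @ $23 + 135 @ $20 + 37 @ $20 = $12,433
Total COGS = $820 + $12,433 = $13,253
Ending inventory: 168 @ $24 + 198 @ $20 = $7,992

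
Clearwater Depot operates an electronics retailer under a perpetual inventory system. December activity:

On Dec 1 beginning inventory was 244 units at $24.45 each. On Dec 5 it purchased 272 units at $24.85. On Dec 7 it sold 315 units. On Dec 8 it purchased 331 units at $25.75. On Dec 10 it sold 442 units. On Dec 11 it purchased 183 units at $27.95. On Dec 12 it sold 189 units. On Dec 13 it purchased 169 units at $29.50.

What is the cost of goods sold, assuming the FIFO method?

Dec 7, 315 sold [FIFO — oldest first]: 244 @ $24.45 + 71 @ $24.85 = $7,730.15
Dec 10, 442 sold [FIFO — oldest first]: 201 @ $24.85 + 241 @ $25.75 = $11,200.60
Dec 12, 189 sold [FIFO — oldest first]: 90 @ $25.75 + 99 @ $27.95 = $5,084.55
Total COGS = $7,730.15 + $11,200.60 + $5,084.55 = $24,015.30
Ending inventory: 84 @ $27.95 + 169 @ $29.50 = $7,333.30

COGS = $24,015.30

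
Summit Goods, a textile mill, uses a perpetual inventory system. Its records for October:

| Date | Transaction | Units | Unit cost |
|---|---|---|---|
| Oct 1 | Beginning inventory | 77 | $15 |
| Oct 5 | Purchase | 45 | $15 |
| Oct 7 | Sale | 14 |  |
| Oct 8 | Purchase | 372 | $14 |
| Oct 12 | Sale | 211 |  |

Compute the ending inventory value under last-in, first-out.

Oct 7, 14 sold [LIFO — newest first]: 14 @ $15 = $210
Oct 12, 211 sold [LIFO — newest first]: 211 @ $14 = $2,954
Total COGS = $210 + $2,954 = $3,164
Ending inventory: 77 @ $15 + 31 @ $15 + 161 @ $14 = $3,874

Ending inventory = $3,874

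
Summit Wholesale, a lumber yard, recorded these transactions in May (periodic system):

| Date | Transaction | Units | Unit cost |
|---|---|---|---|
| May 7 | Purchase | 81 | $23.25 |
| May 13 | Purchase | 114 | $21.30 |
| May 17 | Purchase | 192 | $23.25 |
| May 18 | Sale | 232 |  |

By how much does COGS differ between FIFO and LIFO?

$144.30

FIFO COGS: 81 @ $23.25 + 114 @ $21.30 + 37 @ $23.25 = $5,171.70
LIFO COGS: 192 @ $23.25 + 40 @ $21.30 = $5,316.00
Difference = |$5,171.70 − $5,316.00| = $144.30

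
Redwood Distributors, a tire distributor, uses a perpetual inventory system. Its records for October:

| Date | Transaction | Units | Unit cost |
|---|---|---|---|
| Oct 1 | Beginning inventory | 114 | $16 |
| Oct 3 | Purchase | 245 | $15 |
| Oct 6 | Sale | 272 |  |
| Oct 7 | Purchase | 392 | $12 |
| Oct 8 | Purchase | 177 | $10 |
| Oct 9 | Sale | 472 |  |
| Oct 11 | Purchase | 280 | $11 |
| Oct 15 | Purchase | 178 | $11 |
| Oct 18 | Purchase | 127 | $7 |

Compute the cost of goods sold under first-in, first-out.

Oct 6, 272 sold [FIFO — oldest first]: 114 @ $16 + 158 @ $15 = $4,194
Oct 9, 472 sold [FIFO — oldest first]: 87 @ $15 + 385 @ $12 = $5,925
Total COGS = $4,194 + $5,925 = $10,119
Ending inventory: 7 @ $12 + 177 @ $10 + 280 @ $11 + 178 @ $11 + 127 @ $7 = $7,781
Check: goods available $17,900 = COGS $10,119 + ending $7,781

COGS = $10,119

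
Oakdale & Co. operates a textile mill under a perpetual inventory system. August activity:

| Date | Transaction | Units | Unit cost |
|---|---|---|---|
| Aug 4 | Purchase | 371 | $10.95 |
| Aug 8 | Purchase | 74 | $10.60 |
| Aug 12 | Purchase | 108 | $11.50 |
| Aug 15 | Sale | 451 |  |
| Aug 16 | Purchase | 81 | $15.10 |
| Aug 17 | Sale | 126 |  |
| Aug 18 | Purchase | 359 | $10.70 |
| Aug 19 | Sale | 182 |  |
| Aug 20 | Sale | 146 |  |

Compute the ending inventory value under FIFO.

Aug 15, 451 sold [FIFO — oldest first]: 371 @ $10.95 + 74 @ $10.60 + 6 @ $11.50 = $4,915.85
Aug 17, 126 sold [FIFO — oldest first]: 102 @ $11.50 + 24 @ $15.10 = $1,535.40
Aug 19, 182 sold [FIFO — oldest first]: 57 @ $15.10 + 125 @ $10.70 = $2,198.20
Aug 20, 146 sold [FIFO — oldest first]: 146 @ $10.70 = $1,562.20
Total COGS = $4,915.85 + $1,535.40 + $2,198.20 + $1,562.20 = $10,211.65
Ending inventory: 88 @ $10.70 = $941.60

Ending inventory = $941.60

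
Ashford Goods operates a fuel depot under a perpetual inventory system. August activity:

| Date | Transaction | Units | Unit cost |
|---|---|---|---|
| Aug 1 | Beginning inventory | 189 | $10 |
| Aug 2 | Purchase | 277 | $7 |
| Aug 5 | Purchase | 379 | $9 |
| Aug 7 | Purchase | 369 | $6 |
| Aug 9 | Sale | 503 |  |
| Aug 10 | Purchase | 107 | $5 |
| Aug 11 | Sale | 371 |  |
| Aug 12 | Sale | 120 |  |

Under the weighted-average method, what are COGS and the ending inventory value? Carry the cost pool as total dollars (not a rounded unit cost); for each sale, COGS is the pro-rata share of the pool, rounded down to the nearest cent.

After Aug 1: 189 on hand, pool $1,890.00 (≈ $10.0000 each)
After Aug 2: 466 on hand, pool $3,829.00 (≈ $8.2167 each)
After Aug 5: 845 on hand, pool $7,240.00 (≈ $8.5680 each)
After Aug 7: 1214 on hand, pool $9,454.00 (≈ $7.7875 each)
Aug 9, sell 503: 503/1214 × $9,454.00 → $3,917.10
After Aug 10: 818 on hand, pool $6,071.90 (≈ $7.4229 each)
Aug 11, sell 371: 371/818 × $6,071.90 → $2,753.88
Aug 12, sell 120: 120/447 × $3,318.02 → $890.74
Total COGS = $3,917.10 + $2,753.88 + $890.74 = $7,561.72
Ending inventory (cost pool remaining) = $2,427.28

COGS = $7,561.72; ending inventory = $2,427.28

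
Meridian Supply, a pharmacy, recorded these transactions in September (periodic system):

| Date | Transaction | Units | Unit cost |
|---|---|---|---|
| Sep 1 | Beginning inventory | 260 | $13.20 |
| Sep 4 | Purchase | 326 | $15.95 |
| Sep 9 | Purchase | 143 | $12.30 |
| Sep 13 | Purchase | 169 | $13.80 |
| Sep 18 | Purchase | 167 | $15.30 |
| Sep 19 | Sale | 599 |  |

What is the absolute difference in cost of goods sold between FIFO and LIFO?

$231.40

FIFO COGS: 260 @ $13.20 + 326 @ $15.95 + 13 @ $12.30 = $8,791.60
LIFO COGS: 167 @ $15.30 + 169 @ $13.80 + 143 @ $12.30 + 120 @ $15.95 = $8,560.20
Difference = |$8,791.60 − $8,560.20| = $231.40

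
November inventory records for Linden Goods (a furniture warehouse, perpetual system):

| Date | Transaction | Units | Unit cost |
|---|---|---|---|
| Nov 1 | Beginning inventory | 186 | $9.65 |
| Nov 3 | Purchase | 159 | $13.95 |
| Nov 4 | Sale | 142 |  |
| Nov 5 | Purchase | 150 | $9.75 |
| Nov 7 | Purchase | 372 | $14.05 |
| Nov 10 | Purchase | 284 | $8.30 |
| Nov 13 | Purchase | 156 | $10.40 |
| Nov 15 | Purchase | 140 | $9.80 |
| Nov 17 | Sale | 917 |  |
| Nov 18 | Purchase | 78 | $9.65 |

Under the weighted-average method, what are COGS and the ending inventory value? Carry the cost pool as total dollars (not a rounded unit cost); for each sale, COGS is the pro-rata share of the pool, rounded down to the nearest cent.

COGS = $11,771.69; ending inventory = $5,034.66

After Nov 1: 186 on hand, pool $1,794.90 (≈ $9.6500 each)
After Nov 3: 345 on hand, pool $4,012.95 (≈ $11.6317 each)
Nov 4, sell 142: 142/345 × $4,012.95 → $1,651.70
After Nov 5: 353 on hand, pool $3,823.75 (≈ $10.8322 each)
After Nov 7: 725 on hand, pool $9,050.35 (≈ $12.4832 each)
After Nov 10: 1009 on hand, pool $11,407.55 (≈ $11.3058 each)
After Nov 13: 1165 on hand, pool $13,029.95 (≈ $11.1845 each)
After Nov 15: 1305 on hand, pool $14,401.95 (≈ $11.0360 each)
Nov 17, sell 917: 917/1305 × $14,401.95 → $10,119.99
After Nov 18: 466 on hand, pool $5,034.66 (≈ $10.8040 each)
Total COGS = $1,651.70 + $10,119.99 = $11,771.69
Ending inventory (cost pool remaining) = $5,034.66
Check: goods available $16,806.35 = COGS $11,771.69 + ending $5,034.66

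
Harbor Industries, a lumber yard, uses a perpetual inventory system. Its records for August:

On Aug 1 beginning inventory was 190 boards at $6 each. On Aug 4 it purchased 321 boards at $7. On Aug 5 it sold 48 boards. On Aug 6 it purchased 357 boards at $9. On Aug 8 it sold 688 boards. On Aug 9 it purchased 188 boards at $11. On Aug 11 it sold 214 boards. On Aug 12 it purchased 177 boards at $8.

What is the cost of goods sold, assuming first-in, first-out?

Aug 5, 48 sold [FIFO — oldest first]: 48 @ $6 = $288
Aug 8, 688 sold [FIFO — oldest first]: 142 @ $6 + 321 @ $7 + 225 @ $9 = $5,124
Aug 11, 214 sold [FIFO — oldest first]: 132 @ $9 + 82 @ $11 = $2,090
Total COGS = $288 + $5,124 + $2,090 = $7,502
Ending inventory: 106 @ $11 + 177 @ $8 = $2,582
Check: goods available $10,084 = COGS $7,502 + ending $2,582

COGS = $7,502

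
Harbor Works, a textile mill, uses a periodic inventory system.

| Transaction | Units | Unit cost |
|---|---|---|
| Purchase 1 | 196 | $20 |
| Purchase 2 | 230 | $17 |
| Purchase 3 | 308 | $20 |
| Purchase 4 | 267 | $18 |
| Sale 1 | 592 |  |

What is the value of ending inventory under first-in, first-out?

Ending inventory = $7,646

Sale 1 (592) [FIFO — oldest first]: 196 @ $20 + 230 @ $17 + 166 @ $20 = $11,150
Ending inventory: 142 @ $20 + 267 @ $18 = $7,646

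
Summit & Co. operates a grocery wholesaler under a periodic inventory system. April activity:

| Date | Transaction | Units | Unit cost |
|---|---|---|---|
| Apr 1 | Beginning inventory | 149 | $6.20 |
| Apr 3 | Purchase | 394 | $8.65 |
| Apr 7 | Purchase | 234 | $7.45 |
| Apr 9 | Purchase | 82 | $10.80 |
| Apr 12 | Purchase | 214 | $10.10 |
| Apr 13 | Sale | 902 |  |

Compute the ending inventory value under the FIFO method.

Apr 13, 902 sold [FIFO — oldest first]: 149 @ $6.20 + 394 @ $8.65 + 234 @ $7.45 + 82 @ $10.80 + 43 @ $10.10 = $7,395.10
Ending inventory: 171 @ $10.10 = $1,727.10
Check: goods available $9,122.20 = COGS $7,395.10 + ending $1,727.10

Ending inventory = $1,727.10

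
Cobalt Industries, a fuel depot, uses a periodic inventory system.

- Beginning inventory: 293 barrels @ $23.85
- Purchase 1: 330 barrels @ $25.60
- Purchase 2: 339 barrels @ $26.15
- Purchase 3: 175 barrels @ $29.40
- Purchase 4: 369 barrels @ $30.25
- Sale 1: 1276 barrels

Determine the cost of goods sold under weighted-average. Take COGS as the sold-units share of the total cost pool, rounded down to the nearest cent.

Sale 1, sell 1276: 1276/1506 × $40,608.15 → $34,406.37
Ending inventory (cost pool remaining) = $6,201.78

COGS = $34,406.37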